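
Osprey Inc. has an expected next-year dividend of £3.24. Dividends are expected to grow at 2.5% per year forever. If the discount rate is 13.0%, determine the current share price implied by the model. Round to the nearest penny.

£30.86

Gordon growth model: P₀ = D₁/(r − g), with D₁ = 3.24 given directly.
P₀ = 3.2400 / (0.13 − 0.025) = 3.2400 / 0.105 = 30.8571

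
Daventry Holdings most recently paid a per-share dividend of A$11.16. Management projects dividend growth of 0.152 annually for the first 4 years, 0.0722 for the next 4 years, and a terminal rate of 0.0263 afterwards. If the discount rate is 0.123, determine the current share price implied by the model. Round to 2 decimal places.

A$200.68

Three-stage DDM. Project D₁…D_8; terminal Gordon value at t=8 with g = 0.0263; discount at r = 0.123.
D_1 = 12.8563
D_2 = 14.8105
D_3 = 17.0617
D_4 = 19.6550
D_5 = 21.0741
D_6 = 22.5957
D_7 = 24.2271
D_8 = 25.9763
TV_8 = 26.6595/(0.123−0.0263) = 275.6926
P₀ = Σ Dₜ/(1+r)ᵗ + TV_8/(1+r)^8 = 200.6771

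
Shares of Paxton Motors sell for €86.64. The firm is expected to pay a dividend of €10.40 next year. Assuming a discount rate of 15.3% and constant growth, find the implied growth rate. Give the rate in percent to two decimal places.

3.30%

From P₀ = D₁/(r − g), the implied growth is g = r − D₁/P₀.
g = 0.153 − 10.40/86.64 = 0.153 − 0.12004 = 0.03296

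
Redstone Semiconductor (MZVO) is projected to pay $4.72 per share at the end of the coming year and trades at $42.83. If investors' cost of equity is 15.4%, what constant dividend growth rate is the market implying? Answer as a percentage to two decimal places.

From P₀ = D₁/(r − g), the implied growth is g = r − D₁/P₀.
g = 0.154 − 4.72/42.83 = 0.154 − 0.11020 = 0.04380

4.38%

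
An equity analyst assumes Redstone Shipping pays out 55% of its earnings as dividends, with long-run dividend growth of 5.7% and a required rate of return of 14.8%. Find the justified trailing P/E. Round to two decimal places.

6.39

Justified trailing P/E = b(1+g)/(r−g) = 0.55×(1+0.057)/(0.148−0.057) = 6.3885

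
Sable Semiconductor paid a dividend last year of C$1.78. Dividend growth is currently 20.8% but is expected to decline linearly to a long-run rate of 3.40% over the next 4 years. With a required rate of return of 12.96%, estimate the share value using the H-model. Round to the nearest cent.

H-model: P₀ = D₀[(1+g_L) + H(g_S−g_L)]/(r−g_L), with H = 4/2 = 2.
P₀ = 1.78 × [(1+0.034) + 2×(0.208−0.034)] / (0.1296−0.034)
   = 1.78 × 1.3820 / 0.0956 = 25.7318

C$25.73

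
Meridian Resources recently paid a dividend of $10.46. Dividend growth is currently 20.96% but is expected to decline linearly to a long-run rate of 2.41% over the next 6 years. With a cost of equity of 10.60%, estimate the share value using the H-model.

H-model: P₀ = D₀[(1+g_L) + H(g_S−g_L)]/(r−g_L), with H = 6/2 = 3.
P₀ = 10.46 × [(1+0.0241) + 3×(0.2096−0.0241)] / (0.106−0.0241)
   = 10.46 × 1.5806 / 0.0819 = 201.8691

$201.87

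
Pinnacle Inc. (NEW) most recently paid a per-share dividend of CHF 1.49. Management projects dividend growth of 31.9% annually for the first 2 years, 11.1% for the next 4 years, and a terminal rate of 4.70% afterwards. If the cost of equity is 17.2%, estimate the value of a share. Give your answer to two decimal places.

Three-stage DDM. Project D₁…D_6; terminal Gordon value at t=6 with g = 0.047; discount at r = 0.172.
D_1 = 1.9653
D_2 = 2.5922
D_3 = 2.8800
D_4 = 3.1997
D_5 = 3.5548
D_6 = 3.9494
TV_6 = 4.1350/(0.172−0.047) = 33.0802
P₀ = Σ Dₜ/(1+r)ᵗ + TV_6/(1+r)^6 = 22.9450

CHF 22.94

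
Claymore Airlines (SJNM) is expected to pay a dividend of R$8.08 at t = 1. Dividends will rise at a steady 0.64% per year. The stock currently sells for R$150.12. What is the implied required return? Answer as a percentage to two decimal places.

Rearranging the constant-growth DDM: r = D₁/P₀ + g.
r = 8.0800 / 150.12 + 0.0064 = 0.05382 + 0.0064 = 0.06022

6.02%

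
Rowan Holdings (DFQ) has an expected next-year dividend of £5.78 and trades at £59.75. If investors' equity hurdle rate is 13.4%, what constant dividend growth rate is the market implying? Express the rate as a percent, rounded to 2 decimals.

From P₀ = D₁/(r − g), the implied growth is g = r − D₁/P₀.
g = 0.134 − 5.78/59.75 = 0.134 − 0.09674 = 0.03726

3.73%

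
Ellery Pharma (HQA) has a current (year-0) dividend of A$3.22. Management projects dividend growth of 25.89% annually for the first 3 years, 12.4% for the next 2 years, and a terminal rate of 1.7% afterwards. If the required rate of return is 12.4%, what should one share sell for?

A$64.22

Three-stage DDM. Project D₁…D_5; terminal Gordon value at t=5 with g = 0.017; discount at r = 0.124.
D_1 = 4.0537
D_2 = 5.1032
D_3 = 6.4244
D_4 = 7.2210
D_5 = 8.1164
TV_5 = 8.2544/(0.124−0.017) = 77.1435
P₀ = Σ Dₜ/(1+r)ᵗ + TV_5/(1+r)^5 = 64.2179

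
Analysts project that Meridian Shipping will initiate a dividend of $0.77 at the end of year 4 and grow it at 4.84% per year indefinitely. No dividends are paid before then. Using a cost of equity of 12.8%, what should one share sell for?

$6.74

Deferred-dividend DDM. At t=3 the remaining stream is a growing perpetuity with first payment D_4 = 0.77.
V_3 = D_4/(r−g) = 0.77/(0.128−0.0484) = 9.6734
P₀ = V_3/(1+r)^3 = 9.6734/(1+0.128)^3 = 6.7399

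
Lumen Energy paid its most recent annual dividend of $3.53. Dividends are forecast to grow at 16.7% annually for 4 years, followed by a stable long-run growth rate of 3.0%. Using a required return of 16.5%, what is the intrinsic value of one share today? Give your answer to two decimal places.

$41.30

Two-stage DDM. Project D₁…D_4 at 0.167, terminal growth 0.03, discount at r = 0.165.
D_1 = 4.1195
D_2 = 4.8075
D_3 = 5.6103
D_4 = 6.5472
Terminal value at t=4: TV = D_5/(r−g) = 6.7437/(0.165−0.03) = 49.9530
P₀ = 4.1195/(1+0.165)^1 + 4.8075/(1+0.165)^2 + 5.6103/(1+0.165)^3 + 6.5472/(1+0.165)^4 + 49.9530/(1+0.165)^4 = 41.2987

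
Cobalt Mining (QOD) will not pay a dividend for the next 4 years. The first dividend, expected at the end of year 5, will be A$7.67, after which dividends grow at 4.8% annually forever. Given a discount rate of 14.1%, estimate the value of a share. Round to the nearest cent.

A$48.66

Deferred-dividend DDM. At t=4 the remaining stream is a growing perpetuity with first payment D_5 = 7.67.
V_4 = D_5/(r−g) = 7.67/(0.141−0.048) = 82.4731
P₀ = V_4/(1+r)^4 = 82.4731/(1+0.141)^4 = 48.6597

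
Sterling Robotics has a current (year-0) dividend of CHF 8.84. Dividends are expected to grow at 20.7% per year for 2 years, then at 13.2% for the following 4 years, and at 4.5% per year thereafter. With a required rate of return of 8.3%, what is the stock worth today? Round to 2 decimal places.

Three-stage DDM. Project D₁…D_6; terminal Gordon value at t=6 with g = 0.045; discount at r = 0.083.
D_1 = 10.6699
D_2 = 12.8785
D_3 = 14.5785
D_4 = 16.5029
D_5 = 18.6813
D_6 = 21.1472
TV_6 = 22.0988/(0.083−0.045) = 581.5475
P₀ = Σ Dₜ/(1+r)ᵗ + TV_6/(1+r)^6 = 430.3756

CHF 430.38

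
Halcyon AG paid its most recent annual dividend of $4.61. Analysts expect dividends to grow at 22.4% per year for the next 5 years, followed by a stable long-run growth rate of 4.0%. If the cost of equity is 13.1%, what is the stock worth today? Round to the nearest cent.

Two-stage DDM. Project D₁…D_5 at 0.224, terminal growth 0.04, discount at r = 0.131.
D_1 = 5.6426
D_2 = 6.9066
D_3 = 8.4537
D_4 = 10.3473
D_5 = 12.6651
Terminal value at t=5: TV = D_6/(r−g) = 13.1717/(0.131−0.04) = 144.7438
P₀ = 5.6426/(1+0.131)^1 + 6.9066/(1+0.131)^2 + 8.4537/(1+0.131)^3 + 10.3473/(1+0.131)^4 + 12.6651/(1+0.131)^5 + 144.7438/(1+0.131)^5 = 107.6136

$107.61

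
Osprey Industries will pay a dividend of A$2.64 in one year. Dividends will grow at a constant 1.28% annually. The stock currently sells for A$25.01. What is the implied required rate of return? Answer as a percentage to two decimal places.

11.84%

Rearranging the constant-growth DDM: r = D₁/P₀ + g.
r = 2.6400 / 25.01 + 0.0128 = 0.10556 + 0.0128 = 0.11836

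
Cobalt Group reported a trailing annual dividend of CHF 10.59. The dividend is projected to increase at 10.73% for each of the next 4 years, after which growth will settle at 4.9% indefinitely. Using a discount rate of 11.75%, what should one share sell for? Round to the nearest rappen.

CHF 197.74

Two-stage DDM. Project D₁…D_4 at 0.1073, terminal growth 0.049, discount at r = 0.1175.
D_1 = 11.7263
D_2 = 12.9845
D_3 = 14.3778
D_4 = 15.9205
Terminal value at t=4: TV = D_5/(r−g) = 16.7006/(0.1175−0.049) = 243.8047
P₀ = 11.7263/(1+0.1175)^1 + 12.9845/(1+0.1175)^2 + 14.3778/(1+0.1175)^3 + 15.9205/(1+0.1175)^4 + 243.8047/(1+0.1175)^4 = 197.7356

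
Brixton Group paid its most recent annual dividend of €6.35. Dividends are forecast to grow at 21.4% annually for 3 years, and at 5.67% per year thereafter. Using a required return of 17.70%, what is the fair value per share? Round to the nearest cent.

Two-stage DDM. Project D₁…D_3 at 0.214, terminal growth 0.0567, discount at r = 0.177.
D_1 = 7.7089
D_2 = 9.3586
D_3 = 11.3613
Terminal value at t=3: TV = D_4/(r−g) = 12.0055/(0.177−0.0567) = 99.7966
P₀ = 7.7089/(1+0.177)^1 + 9.3586/(1+0.177)^2 + 11.3613/(1+0.177)^3 + 99.7966/(1+0.177)^3 = 81.4779

€81.48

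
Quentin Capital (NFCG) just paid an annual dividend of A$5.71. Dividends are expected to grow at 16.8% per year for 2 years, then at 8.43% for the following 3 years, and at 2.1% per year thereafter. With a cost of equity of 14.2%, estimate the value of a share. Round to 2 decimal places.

A$71.12

Three-stage DDM. Project D₁…D_5; terminal Gordon value at t=5 with g = 0.021; discount at r = 0.142.
D_1 = 6.6693
D_2 = 7.7897
D_3 = 8.4464
D_4 = 9.1584
D_5 = 9.9305
TV_5 = 10.1390/(0.142−0.021) = 83.7935
P₀ = Σ Dₜ/(1+r)ᵗ + TV_5/(1+r)^5 = 71.1213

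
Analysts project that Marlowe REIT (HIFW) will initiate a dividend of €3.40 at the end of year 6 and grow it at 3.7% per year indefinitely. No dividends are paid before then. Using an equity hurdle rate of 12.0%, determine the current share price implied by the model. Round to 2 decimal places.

Deferred-dividend DDM. At t=5 the remaining stream is a growing perpetuity with first payment D_6 = 3.40.
V_5 = D_6/(r−g) = 3.40/(0.12−0.037) = 40.9639
P₀ = V_5/(1+r)^5 = 40.9639/(1+0.12)^5 = 23.2440

€23.24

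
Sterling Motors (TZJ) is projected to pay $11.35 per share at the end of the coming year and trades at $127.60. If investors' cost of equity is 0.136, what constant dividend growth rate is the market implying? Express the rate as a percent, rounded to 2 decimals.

From P₀ = D₁/(r − g), the implied growth is g = r − D₁/P₀.
g = 0.136 − 11.35/127.60 = 0.136 − 0.08895 = 0.04705

4.71%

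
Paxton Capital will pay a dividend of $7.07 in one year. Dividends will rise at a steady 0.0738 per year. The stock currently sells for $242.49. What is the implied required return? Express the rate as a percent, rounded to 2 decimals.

10.30%

Rearranging the constant-growth DDM: r = D₁/P₀ + g.
r = 7.0700 / 242.49 + 0.0738 = 0.02916 + 0.0738 = 0.10296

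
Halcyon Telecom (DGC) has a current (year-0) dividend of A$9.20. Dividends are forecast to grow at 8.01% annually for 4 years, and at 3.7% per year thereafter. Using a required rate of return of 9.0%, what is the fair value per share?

A$209.53

Two-stage DDM. Project D₁…D_4 at 0.0801, terminal growth 0.037, discount at r = 0.09.
D_1 = 9.9369
D_2 = 10.7329
D_3 = 11.5926
D_4 = 12.5211
Terminal value at t=4: TV = D_5/(r−g) = 12.9844/(0.09−0.037) = 244.9890
P₀ = 9.9369/(1+0.09)^1 + 10.7329/(1+0.09)^2 + 11.5926/(1+0.09)^3 + 12.5211/(1+0.09)^4 + 244.9890/(1+0.09)^4 = 209.5283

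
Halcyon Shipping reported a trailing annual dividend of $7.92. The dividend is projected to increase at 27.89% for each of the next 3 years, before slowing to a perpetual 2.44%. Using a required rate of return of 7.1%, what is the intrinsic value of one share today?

$330.69

Two-stage DDM. Project D₁…D_3 at 0.2789, terminal growth 0.0244, discount at r = 0.071.
D_1 = 10.1289
D_2 = 12.9538
D_3 = 16.5667
Terminal value at t=3: TV = D_4/(r−g) = 16.9709/(0.071−0.0244) = 364.1821
P₀ = 10.1289/(1+0.071)^1 + 12.9538/(1+0.071)^2 + 16.5667/(1+0.071)^3 + 364.1821/(1+0.071)^3 = 330.6853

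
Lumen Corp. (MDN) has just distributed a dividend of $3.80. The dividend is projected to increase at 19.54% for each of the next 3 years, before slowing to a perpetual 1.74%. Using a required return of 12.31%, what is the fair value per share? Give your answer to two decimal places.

Two-stage DDM. Project D₁…D_3 at 0.1954, terminal growth 0.0174, discount at r = 0.1231.
D_1 = 4.5425
D_2 = 5.4301
D_3 = 6.4912
Terminal value at t=3: TV = D_4/(r−g) = 6.6041/(0.1231−0.0174) = 62.4799
P₀ = 4.5425/(1+0.1231)^1 + 5.4301/(1+0.1231)^2 + 6.4912/(1+0.1231)^3 + 62.4799/(1+0.1231)^3 = 57.0365

$57.04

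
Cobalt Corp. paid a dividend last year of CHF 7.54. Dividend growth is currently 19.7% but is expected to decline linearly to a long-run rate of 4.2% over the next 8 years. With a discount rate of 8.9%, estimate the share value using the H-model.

H-model: P₀ = D₀[(1+g_L) + H(g_S−g_L)]/(r−g_L), with H = 8/2 = 4.
P₀ = 7.54 × [(1+0.042) + 4×(0.197−0.042)] / (0.089−0.042)
   = 7.54 × 1.6620 / 0.047 = 266.6272

CHF 266.63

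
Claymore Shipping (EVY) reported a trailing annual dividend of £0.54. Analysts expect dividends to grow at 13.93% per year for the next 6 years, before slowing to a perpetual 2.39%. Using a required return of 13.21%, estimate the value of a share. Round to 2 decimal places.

Two-stage DDM. Project D₁…D_6 at 0.1393, terminal growth 0.0239, discount at r = 0.1321.
D_1 = 0.6152
D_2 = 0.7009
D_3 = 0.7986
D_4 = 0.9098
D_5 = 1.0365
D_6 = 1.1809
Terminal value at t=6: TV = D_7/(r−g) = 1.2091/(0.1321−0.0239) = 11.1751
P₀ = 0.6152/(1+0.1321)^1 + 0.7009/(1+0.1321)^2 + 0.7986/(1+0.1321)^3 + 0.9098/(1+0.1321)^4 + 1.0365/(1+0.1321)^5 + 1.1809/(1+0.1321)^6 + 11.1751/(1+0.1321)^6 = 8.6210

£8.62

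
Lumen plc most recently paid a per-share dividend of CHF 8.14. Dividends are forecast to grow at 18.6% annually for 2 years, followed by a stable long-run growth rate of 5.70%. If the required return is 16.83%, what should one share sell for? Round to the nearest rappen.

Two-stage DDM. Project D₁…D_2 at 0.186, terminal growth 0.057, discount at r = 0.1683.
D_1 = 9.6540
D_2 = 11.4497
Terminal value at t=2: TV = D_3/(r−g) = 12.1023/(0.1683−0.057) = 108.7361
P₀ = 9.6540/(1+0.1683)^1 + 11.4497/(1+0.1683)^2 + 108.7361/(1+0.1683)^2 = 96.3163

CHF 96.32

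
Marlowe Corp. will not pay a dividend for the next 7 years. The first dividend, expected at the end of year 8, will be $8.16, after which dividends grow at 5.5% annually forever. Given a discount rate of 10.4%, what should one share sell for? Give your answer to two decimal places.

Deferred-dividend DDM. At t=7 the remaining stream is a growing perpetuity with first payment D_8 = 8.16.
V_7 = D_8/(r−g) = 8.16/(0.104−0.055) = 166.5306
P₀ = V_7/(1+r)^7 = 166.5306/(1+0.104)^7 = 83.3126

$83.31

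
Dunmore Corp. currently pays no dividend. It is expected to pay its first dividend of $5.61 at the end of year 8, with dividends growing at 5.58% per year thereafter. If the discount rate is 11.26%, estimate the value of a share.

$46.80

Deferred-dividend DDM. At t=7 the remaining stream is a growing perpetuity with first payment D_8 = 5.61.
V_7 = D_8/(r−g) = 5.61/(0.1126−0.0558) = 98.7676
P₀ = V_7/(1+r)^7 = 98.7676/(1+0.1126)^7 = 46.7995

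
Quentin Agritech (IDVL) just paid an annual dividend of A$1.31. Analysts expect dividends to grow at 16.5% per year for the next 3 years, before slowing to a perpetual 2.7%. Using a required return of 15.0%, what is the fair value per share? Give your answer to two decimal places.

A$15.40

Two-stage DDM. Project D₁…D_3 at 0.165, terminal growth 0.027, discount at r = 0.15.
D_1 = 1.5262
D_2 = 1.7780
D_3 = 2.0713
Terminal value at t=3: TV = D_4/(r−g) = 2.1273/(0.15−0.027) = 17.2948
P₀ = 1.5262/(1+0.15)^1 + 1.7780/(1+0.15)^2 + 2.0713/(1+0.15)^3 + 17.2948/(1+0.15)^3 = 15.4050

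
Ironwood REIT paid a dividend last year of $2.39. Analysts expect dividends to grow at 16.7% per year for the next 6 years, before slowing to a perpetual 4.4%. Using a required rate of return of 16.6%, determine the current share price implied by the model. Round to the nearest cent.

Two-stage DDM. Project D₁…D_6 at 0.167, terminal growth 0.044, discount at r = 0.166.
D_1 = 2.7891
D_2 = 3.2549
D_3 = 3.7985
D_4 = 4.4328
D_5 = 5.1731
D_6 = 6.0370
Terminal value at t=6: TV = D_7/(r−g) = 6.3027/(0.166−0.044) = 51.6611
P₀ = 2.7891/(1+0.166)^1 + 3.2549/(1+0.166)^2 + 3.7985/(1+0.166)^3 + 4.4328/(1+0.166)^4 + 5.1731/(1+0.166)^5 + 6.0370/(1+0.166)^6 + 51.6611/(1+0.166)^6 = 34.9407

$34.94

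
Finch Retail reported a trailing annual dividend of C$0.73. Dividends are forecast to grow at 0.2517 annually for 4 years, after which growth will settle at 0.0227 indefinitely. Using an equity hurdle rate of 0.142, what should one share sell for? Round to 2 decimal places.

Two-stage DDM. Project D₁…D_4 at 0.2517, terminal growth 0.0227, discount at r = 0.142.
D_1 = 0.9137
D_2 = 1.1437
D_3 = 1.4316
D_4 = 1.7919
Terminal value at t=4: TV = D_5/(r−g) = 1.8326/(0.142−0.0227) = 15.3614
P₀ = 0.9137/(1+0.142)^1 + 1.1437/(1+0.142)^2 + 1.4316/(1+0.142)^3 + 1.7919/(1+0.142)^4 + 15.3614/(1+0.142)^4 = 12.7235

C$12.72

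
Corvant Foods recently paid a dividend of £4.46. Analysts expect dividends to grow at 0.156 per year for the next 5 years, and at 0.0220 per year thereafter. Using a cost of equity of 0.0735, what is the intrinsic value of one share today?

£156.16

Two-stage DDM. Project D₁…D_5 at 0.156, terminal growth 0.022, discount at r = 0.0735.
D_1 = 5.1558
D_2 = 5.9601
D_3 = 6.8898
D_4 = 7.9646
D_5 = 9.2071
Terminal value at t=5: TV = D_6/(r−g) = 9.4097/(0.0735−0.022) = 182.7123
P₀ = 5.1558/(1+0.0735)^1 + 5.9601/(1+0.0735)^2 + 6.8898/(1+0.0735)^3 + 7.9646/(1+0.0735)^4 + 9.2071/(1+0.0735)^5 + 182.7123/(1+0.0735)^5 = 156.1610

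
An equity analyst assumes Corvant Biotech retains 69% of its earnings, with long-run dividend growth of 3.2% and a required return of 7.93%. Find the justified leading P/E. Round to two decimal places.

Payout ratio b = 1 − 0.69 = 0.31.
Justified leading P/E = b/(r−g) = 0.31/(0.0793−0.032) = 6.5539

6.55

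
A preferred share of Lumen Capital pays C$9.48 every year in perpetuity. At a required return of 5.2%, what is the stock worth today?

Zero-growth DDM (perpetuity): P₀ = D/r = 9.48 / 0.052 = 182.3077

C$182.31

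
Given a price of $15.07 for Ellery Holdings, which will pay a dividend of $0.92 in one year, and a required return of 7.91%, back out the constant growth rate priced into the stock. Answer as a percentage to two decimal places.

1.81%

From P₀ = D₁/(r − g), the implied growth is g = r − D₁/P₀.
g = 0.0791 − 0.92/15.07 = 0.0791 − 0.06105 = 0.01805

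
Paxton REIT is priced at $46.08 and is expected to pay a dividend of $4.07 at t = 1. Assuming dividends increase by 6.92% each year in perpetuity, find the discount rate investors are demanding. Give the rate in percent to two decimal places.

15.75%

Rearranging the constant-growth DDM: r = D₁/P₀ + g.
r = 4.0700 / 46.08 + 0.0692 = 0.08832 + 0.0692 = 0.15752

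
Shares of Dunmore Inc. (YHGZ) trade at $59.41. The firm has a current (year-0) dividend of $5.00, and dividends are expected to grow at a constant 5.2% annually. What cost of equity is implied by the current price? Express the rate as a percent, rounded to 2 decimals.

Rearranging the constant-growth DDM: r = D₁/P₀ + g.
D₁ = 5.00 × (1 + 0.052) = 5.2600.
r = 5.2600 / 59.41 + 0.052 = 0.08854 + 0.052 = 0.14054

14.05%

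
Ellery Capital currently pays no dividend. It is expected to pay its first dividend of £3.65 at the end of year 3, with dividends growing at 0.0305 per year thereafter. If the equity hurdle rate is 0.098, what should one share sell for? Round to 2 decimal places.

£44.85

Deferred-dividend DDM. At t=2 the remaining stream is a growing perpetuity with first payment D_3 = 3.65.
V_2 = D_3/(r−g) = 3.65/(0.098−0.0305) = 54.0741
P₀ = V_2/(1+r)^2 = 54.0741/(1+0.098)^2 = 44.8523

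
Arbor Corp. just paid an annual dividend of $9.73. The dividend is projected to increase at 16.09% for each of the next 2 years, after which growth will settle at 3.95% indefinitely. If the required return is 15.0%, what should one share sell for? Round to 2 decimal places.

Two-stage DDM. Project D₁…D_2 at 0.1609, terminal growth 0.0395, discount at r = 0.15.
D_1 = 11.2956
D_2 = 13.1130
Terminal value at t=2: TV = D_3/(r−g) = 13.6310/(0.15−0.0395) = 123.3572
P₀ = 11.2956/(1+0.15)^1 + 13.1130/(1+0.15)^2 + 123.3572/(1+0.15)^2 = 113.0133

$113.01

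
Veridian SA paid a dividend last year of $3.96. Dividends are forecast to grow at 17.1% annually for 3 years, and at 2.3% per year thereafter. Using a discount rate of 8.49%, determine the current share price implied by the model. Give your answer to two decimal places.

Two-stage DDM. Project D₁…D_3 at 0.171, terminal growth 0.023, discount at r = 0.0849.
D_1 = 4.6372
D_2 = 5.4301
D_3 = 6.3587
Terminal value at t=3: TV = D_4/(r−g) = 6.5049/(0.0849−0.023) = 105.0875
P₀ = 4.6372/(1+0.0849)^1 + 5.4301/(1+0.0849)^2 + 6.3587/(1+0.0849)^3 + 105.0875/(1+0.0849)^3 = 96.1640

$96.16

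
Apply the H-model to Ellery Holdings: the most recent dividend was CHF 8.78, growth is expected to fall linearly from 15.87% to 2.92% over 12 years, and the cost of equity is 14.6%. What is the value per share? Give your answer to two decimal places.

CHF 135.77

H-model: P₀ = D₀[(1+g_L) + H(g_S−g_L)]/(r−g_L), with H = 12/2 = 6.
P₀ = 8.78 × [(1+0.0292) + 6×(0.1587−0.0292)] / (0.146−0.0292)
   = 8.78 × 1.8062 / 0.1168 = 135.7743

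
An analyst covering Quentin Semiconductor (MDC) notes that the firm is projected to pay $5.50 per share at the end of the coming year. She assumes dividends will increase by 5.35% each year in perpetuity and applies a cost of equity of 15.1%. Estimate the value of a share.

$56.41

Gordon growth model: P₀ = D₁/(r − g), with D₁ = 5.50 given directly.
P₀ = 5.5000 / (0.151 − 0.0535) = 5.5000 / 0.0975 = 56.4103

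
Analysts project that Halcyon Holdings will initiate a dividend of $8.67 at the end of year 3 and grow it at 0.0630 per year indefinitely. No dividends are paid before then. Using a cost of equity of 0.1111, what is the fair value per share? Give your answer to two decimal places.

$146.00

Deferred-dividend DDM. At t=2 the remaining stream is a growing perpetuity with first payment D_3 = 8.67.
V_2 = D_3/(r−g) = 8.67/(0.1111−0.063) = 180.2495
P₀ = V_2/(1+r)^2 = 180.2495/(1+0.1111)^2 = 146.0050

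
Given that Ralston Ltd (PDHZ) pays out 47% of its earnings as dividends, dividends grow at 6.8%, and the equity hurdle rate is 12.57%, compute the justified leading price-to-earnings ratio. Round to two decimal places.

Justified leading P/E = b/(r−g) = 0.47/(0.1257−0.068) = 8.1456

8.15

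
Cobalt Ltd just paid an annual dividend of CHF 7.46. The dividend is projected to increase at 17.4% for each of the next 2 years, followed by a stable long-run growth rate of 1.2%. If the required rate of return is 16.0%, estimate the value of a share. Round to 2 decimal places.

Two-stage DDM. Project D₁…D_2 at 0.174, terminal growth 0.012, discount at r = 0.16.
D_1 = 8.7580
D_2 = 10.2819
Terminal value at t=2: TV = D_3/(r−g) = 10.4053/(0.16−0.012) = 70.3062
P₀ = 8.7580/(1+0.16)^1 + 10.2819/(1+0.16)^2 + 70.3062/(1+0.16)^2 = 67.4402

CHF 67.44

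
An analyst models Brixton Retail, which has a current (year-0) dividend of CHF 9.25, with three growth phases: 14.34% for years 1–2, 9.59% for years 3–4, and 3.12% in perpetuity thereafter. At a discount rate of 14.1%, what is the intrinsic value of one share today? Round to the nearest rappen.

CHF 116.53

Three-stage DDM. Project D₁…D_4; terminal Gordon value at t=4 with g = 0.0312; discount at r = 0.141.
D_1 = 10.5764
D_2 = 12.0931
D_3 = 13.2528
D_4 = 14.5238
TV_4 = 14.9769/(0.141−0.0312) = 136.4019
P₀ = Σ Dₜ/(1+r)ᵗ + TV_4/(1+r)^4 = 116.5275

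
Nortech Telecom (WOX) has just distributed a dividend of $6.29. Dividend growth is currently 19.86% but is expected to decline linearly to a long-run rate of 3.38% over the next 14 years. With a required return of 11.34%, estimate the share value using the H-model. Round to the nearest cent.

H-model: P₀ = D₀[(1+g_L) + H(g_S−g_L)]/(r−g_L), with H = 14/2 = 7.
P₀ = 6.29 × [(1+0.0338) + 7×(0.1986−0.0338)] / (0.1134−0.0338)
   = 6.29 × 2.1874 / 0.0796 = 172.8486

$172.85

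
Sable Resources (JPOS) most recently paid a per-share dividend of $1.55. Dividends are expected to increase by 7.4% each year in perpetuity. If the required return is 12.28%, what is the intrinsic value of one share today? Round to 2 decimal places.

Gordon growth model: P₀ = D₁/(r − g). D₁ = 1.55 × (1 + 0.074) = 1.6647.
P₀ = 1.6647 / (0.1228 − 0.074) = 1.6647 / 0.0488 = 34.1127

$34.11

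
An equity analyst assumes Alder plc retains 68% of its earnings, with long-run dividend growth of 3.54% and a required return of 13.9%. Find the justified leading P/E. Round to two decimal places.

Payout ratio b = 1 − 0.68 = 0.32.
Justified leading P/E = b/(r−g) = 0.32/(0.139−0.0354) = 3.0888

3.09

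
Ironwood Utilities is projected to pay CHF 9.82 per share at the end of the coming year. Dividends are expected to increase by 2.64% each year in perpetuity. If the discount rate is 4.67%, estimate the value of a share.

Gordon growth model: P₀ = D₁/(r − g), with D₁ = 9.82 given directly.
P₀ = 9.8200 / (0.0467 − 0.0264) = 9.8200 / 0.0203 = 483.7438

CHF 483.74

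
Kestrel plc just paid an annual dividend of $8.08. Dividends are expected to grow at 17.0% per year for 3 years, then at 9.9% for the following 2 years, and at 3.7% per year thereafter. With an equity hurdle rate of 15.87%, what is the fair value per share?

Three-stage DDM. Project D₁…D_5; terminal Gordon value at t=5 with g = 0.037; discount at r = 0.1587.
D_1 = 9.4536
D_2 = 11.0607
D_3 = 12.9410
D_4 = 14.2222
D_5 = 15.6302
TV_5 = 16.2085/(0.1587−0.037) = 133.1841
P₀ = Σ Dₜ/(1+r)ᵗ + TV_5/(1+r)^5 = 103.8568

$103.86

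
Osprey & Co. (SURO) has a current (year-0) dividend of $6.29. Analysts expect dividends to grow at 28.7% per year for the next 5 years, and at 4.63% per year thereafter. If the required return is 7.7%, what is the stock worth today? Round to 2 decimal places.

Two-stage DDM. Project D₁…D_5 at 0.287, terminal growth 0.0463, discount at r = 0.077.
D_1 = 8.0952
D_2 = 10.4186
D_3 = 13.4087
D_4 = 17.2570
D_5 = 22.2097
Terminal value at t=5: TV = D_6/(r−g) = 23.2380/(0.077−0.0463) = 756.9396
P₀ = 8.0952/(1+0.077)^1 + 10.4186/(1+0.077)^2 + 13.4087/(1+0.077)^3 + 17.2570/(1+0.077)^4 + 22.2097/(1+0.077)^5 + 756.9396/(1+0.077)^5 = 577.7610

$577.76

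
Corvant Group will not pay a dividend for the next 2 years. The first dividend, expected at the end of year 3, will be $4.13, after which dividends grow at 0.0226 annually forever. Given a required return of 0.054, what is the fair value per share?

$118.40

Deferred-dividend DDM. At t=2 the remaining stream is a growing perpetuity with first payment D_3 = 4.13.
V_2 = D_3/(r−g) = 4.13/(0.054−0.0226) = 131.5287
P₀ = V_2/(1+r)^2 = 131.5287/(1+0.054)^2 = 118.3966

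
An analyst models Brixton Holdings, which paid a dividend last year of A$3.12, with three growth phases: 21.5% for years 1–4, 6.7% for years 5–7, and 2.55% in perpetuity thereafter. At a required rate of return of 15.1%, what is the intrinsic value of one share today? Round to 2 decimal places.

Three-stage DDM. Project D₁…D_7; terminal Gordon value at t=7 with g = 0.0255; discount at r = 0.151.
D_1 = 3.7908
D_2 = 4.6058
D_3 = 5.5961
D_4 = 6.7992
D_5 = 7.2548
D_6 = 7.7408
D_7 = 8.2595
TV_7 = 8.4701/(0.151−0.0255) = 67.4909
P₀ = Σ Dₜ/(1+r)ᵗ + TV_7/(1+r)^7 = 49.5391

A$49.54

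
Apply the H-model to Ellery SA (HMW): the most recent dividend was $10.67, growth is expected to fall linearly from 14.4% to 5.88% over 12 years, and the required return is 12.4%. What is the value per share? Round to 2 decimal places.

$256.93

H-model: P₀ = D₀[(1+g_L) + H(g_S−g_L)]/(r−g_L), with H = 12/2 = 6.
P₀ = 10.67 × [(1+0.0588) + 6×(0.144−0.0588)] / (0.124−0.0588)
   = 10.67 × 1.5700 / 0.0652 = 256.9310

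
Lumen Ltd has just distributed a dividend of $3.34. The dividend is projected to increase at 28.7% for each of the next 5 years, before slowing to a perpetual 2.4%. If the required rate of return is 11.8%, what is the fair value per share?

$99.54

Two-stage DDM. Project D₁…D_5 at 0.287, terminal growth 0.024, discount at r = 0.118.
D_1 = 4.2986
D_2 = 5.5323
D_3 = 7.1200
D_4 = 9.1635
D_5 = 11.7934
Terminal value at t=5: TV = D_6/(r−g) = 12.0764/(0.118−0.024) = 128.4728
P₀ = 4.2986/(1+0.118)^1 + 5.5323/(1+0.118)^2 + 7.1200/(1+0.118)^3 + 9.1635/(1+0.118)^4 + 11.7934/(1+0.118)^5 + 128.4728/(1+0.118)^5 = 99.5367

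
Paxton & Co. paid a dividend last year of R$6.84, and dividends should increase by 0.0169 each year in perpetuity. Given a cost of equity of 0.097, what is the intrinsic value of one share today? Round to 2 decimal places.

Gordon growth model: P₀ = D₁/(r − g). D₁ = 6.84 × (1 + 0.0169) = 6.9556.
P₀ = 6.9556 / (0.097 − 0.0169) = 6.9556 / 0.0801 = 86.8364

R$86.84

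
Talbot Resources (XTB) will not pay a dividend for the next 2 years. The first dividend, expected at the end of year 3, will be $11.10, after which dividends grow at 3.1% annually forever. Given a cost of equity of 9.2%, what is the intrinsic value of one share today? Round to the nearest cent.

Deferred-dividend DDM. At t=2 the remaining stream is a growing perpetuity with first payment D_3 = 11.10.
V_2 = D_3/(r−g) = 11.10/(0.092−0.031) = 181.9672
P₀ = V_2/(1+r)^2 = 181.9672/(1+0.092)^2 = 152.5977

$152.60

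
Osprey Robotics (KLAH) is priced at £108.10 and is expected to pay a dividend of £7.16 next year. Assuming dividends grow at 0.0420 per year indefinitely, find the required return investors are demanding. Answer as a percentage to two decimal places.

Rearranging the constant-growth DDM: r = D₁/P₀ + g.
r = 7.1600 / 108.10 + 0.042 = 0.06623 + 0.042 = 0.10823

10.82%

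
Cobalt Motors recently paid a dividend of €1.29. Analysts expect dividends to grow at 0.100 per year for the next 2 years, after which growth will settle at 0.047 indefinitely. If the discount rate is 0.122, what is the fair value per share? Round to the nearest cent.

Two-stage DDM. Project D₁…D_2 at 0.1, terminal growth 0.047, discount at r = 0.122.
D_1 = 1.4190
D_2 = 1.5609
Terminal value at t=2: TV = D_3/(r−g) = 1.6343/(0.122−0.047) = 21.7902
P₀ = 1.4190/(1+0.122)^1 + 1.5609/(1+0.122)^2 + 21.7902/(1+0.122)^2 = 19.8137

€19.81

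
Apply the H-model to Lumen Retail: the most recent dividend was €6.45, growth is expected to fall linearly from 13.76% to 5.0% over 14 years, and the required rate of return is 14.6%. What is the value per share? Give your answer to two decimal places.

H-model: P₀ = D₀[(1+g_L) + H(g_S−g_L)]/(r−g_L), with H = 14/2 = 7.
P₀ = 6.45 × [(1+0.05) + 7×(0.1376−0.05)] / (0.146−0.05)
   = 6.45 × 1.6632 / 0.096 = 111.7463

€111.75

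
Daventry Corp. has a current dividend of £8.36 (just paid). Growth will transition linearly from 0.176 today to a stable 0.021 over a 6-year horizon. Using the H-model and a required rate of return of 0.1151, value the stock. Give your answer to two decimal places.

£132.02

H-model: P₀ = D₀[(1+g_L) + H(g_S−g_L)]/(r−g_L), with H = 6/2 = 3.
P₀ = 8.36 × [(1+0.021) + 3×(0.176−0.021)] / (0.1151−0.021)
   = 8.36 × 1.4860 / 0.0941 = 132.0187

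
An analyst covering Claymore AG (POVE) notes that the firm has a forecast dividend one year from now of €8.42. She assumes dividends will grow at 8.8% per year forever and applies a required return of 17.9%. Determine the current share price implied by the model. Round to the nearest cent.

€92.53

Gordon growth model: P₀ = D₁/(r − g), with D₁ = 8.42 given directly.
P₀ = 8.4200 / (0.179 − 0.088) = 8.4200 / 0.091 = 92.5275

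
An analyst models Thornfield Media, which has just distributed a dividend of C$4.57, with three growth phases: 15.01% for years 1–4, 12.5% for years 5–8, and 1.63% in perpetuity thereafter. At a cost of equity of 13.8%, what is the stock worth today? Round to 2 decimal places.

C$75.33

Three-stage DDM. Project D₁…D_8; terminal Gordon value at t=8 with g = 0.0163; discount at r = 0.138.
D_1 = 5.2560
D_2 = 6.0449
D_3 = 6.9522
D_4 = 7.9957
D_5 = 8.9952
D_6 = 10.1196
D_7 = 11.3846
D_8 = 12.8076
TV_8 = 13.0164/(0.138−0.0163) = 106.9547
P₀ = Σ Dₜ/(1+r)ᵗ + TV_8/(1+r)^8 = 75.3270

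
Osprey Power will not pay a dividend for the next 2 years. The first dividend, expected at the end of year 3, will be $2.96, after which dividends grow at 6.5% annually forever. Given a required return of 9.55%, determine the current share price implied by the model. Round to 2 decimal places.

Deferred-dividend DDM. At t=2 the remaining stream is a growing perpetuity with first payment D_3 = 2.96.
V_2 = D_3/(r−g) = 2.96/(0.0955−0.065) = 97.0492
P₀ = V_2/(1+r)^2 = 97.0492/(1+0.0955)^2 = 80.8662

$80.87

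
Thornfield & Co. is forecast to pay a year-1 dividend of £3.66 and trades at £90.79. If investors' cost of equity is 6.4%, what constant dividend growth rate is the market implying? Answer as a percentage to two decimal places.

2.37%

From P₀ = D₁/(r − g), the implied growth is g = r − D₁/P₀.
g = 0.064 − 3.66/90.79 = 0.064 − 0.04031 = 0.02369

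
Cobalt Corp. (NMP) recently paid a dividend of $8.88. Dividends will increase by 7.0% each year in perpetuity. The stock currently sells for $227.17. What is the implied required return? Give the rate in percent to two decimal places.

Rearranging the constant-growth DDM: r = D₁/P₀ + g.
D₁ = 8.88 × (1 + 0.07) = 9.5016.
r = 9.5016 / 227.17 + 0.07 = 0.04183 + 0.07 = 0.11183

11.18%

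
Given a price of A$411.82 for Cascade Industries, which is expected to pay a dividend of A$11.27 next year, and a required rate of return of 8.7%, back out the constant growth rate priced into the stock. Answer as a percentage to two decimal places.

5.96%

From P₀ = D₁/(r − g), the implied growth is g = r − D₁/P₀.
g = 0.087 − 11.27/411.82 = 0.087 − 0.02737 = 0.05963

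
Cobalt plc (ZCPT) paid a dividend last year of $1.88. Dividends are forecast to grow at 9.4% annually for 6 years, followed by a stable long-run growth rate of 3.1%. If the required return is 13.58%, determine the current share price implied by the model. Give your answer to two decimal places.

Two-stage DDM. Project D₁…D_6 at 0.094, terminal growth 0.031, discount at r = 0.1358.
D_1 = 2.0567
D_2 = 2.2501
D_3 = 2.4616
D_4 = 2.6929
D_5 = 2.9461
D_6 = 3.2230
Terminal value at t=6: TV = D_7/(r−g) = 3.3229/(0.1358−0.031) = 31.7073
P₀ = 2.0567/(1+0.1358)^1 + 2.2501/(1+0.1358)^2 + 2.4616/(1+0.1358)^3 + 2.6929/(1+0.1358)^4 + 2.9461/(1+0.1358)^5 + 3.2230/(1+0.1358)^6 + 31.7073/(1+0.1358)^6 = 24.6819

$24.68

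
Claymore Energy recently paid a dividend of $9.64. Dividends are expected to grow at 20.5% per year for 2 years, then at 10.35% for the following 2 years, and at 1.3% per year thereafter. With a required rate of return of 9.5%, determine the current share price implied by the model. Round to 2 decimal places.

$192.37

Three-stage DDM. Project D₁…D_4; terminal Gordon value at t=4 with g = 0.013; discount at r = 0.095.
D_1 = 11.6162
D_2 = 13.9975
D_3 = 15.4463
D_4 = 17.0450
TV_4 = 17.2665/(0.095−0.013) = 210.5675
P₀ = Σ Dₜ/(1+r)ᵗ + TV_4/(1+r)^4 = 192.3686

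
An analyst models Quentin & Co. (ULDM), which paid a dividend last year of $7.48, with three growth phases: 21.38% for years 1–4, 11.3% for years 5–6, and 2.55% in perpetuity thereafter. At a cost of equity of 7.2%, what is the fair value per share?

Three-stage DDM. Project D₁…D_6; terminal Gordon value at t=6 with g = 0.0255; discount at r = 0.072.
D_1 = 9.0792
D_2 = 11.0204
D_3 = 13.3765
D_4 = 16.2364
D_5 = 18.0711
D_6 = 20.1132
TV_6 = 20.6261/(0.072−0.0255) = 443.5710
P₀ = Σ Dₜ/(1+r)ᵗ + TV_6/(1+r)^6 = 359.5064

$359.51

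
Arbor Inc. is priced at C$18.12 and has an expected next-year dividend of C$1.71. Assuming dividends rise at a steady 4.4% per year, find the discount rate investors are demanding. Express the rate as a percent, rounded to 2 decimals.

13.84%

Rearranging the constant-growth DDM: r = D₁/P₀ + g.
r = 1.7100 / 18.12 + 0.044 = 0.09437 + 0.044 = 0.13837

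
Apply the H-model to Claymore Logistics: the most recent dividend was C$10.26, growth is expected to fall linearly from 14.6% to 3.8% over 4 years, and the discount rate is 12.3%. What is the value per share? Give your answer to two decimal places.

H-model: P₀ = D₀[(1+g_L) + H(g_S−g_L)]/(r−g_L), with H = 4/2 = 2.
P₀ = 10.26 × [(1+0.038) + 2×(0.146−0.038)] / (0.123−0.038)
   = 10.26 × 1.2540 / 0.085 = 151.3652

C$151.37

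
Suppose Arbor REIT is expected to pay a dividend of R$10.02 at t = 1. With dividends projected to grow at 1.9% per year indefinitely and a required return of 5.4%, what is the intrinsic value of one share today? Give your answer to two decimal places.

R$286.29

Gordon growth model: P₀ = D₁/(r − g), with D₁ = 10.02 given directly.
P₀ = 10.0200 / (0.054 − 0.019) = 10.0200 / 0.035 = 286.2857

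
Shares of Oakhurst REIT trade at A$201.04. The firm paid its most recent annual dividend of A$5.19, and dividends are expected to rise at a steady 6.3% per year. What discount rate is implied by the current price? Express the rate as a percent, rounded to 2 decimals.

9.04%

Rearranging the constant-growth DDM: r = D₁/P₀ + g.
D₁ = 5.19 × (1 + 0.063) = 5.5170.
r = 5.5170 / 201.04 + 0.063 = 0.02744 + 0.063 = 0.09044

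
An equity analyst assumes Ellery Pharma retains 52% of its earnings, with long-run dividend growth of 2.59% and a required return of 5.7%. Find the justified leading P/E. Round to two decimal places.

Payout ratio b = 1 − 0.52 = 0.48.
Justified leading P/E = b/(r−g) = 0.48/(0.057−0.0259) = 15.4341

15.43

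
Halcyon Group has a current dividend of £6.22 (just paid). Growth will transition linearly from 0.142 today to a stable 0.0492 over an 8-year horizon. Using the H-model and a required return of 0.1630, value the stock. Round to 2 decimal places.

H-model: P₀ = D₀[(1+g_L) + H(g_S−g_L)]/(r−g_L), with H = 8/2 = 4.
P₀ = 6.22 × [(1+0.0492) + 4×(0.142−0.0492)] / (0.163−0.0492)
   = 6.22 × 1.4204 / 0.1138 = 77.6352

£77.64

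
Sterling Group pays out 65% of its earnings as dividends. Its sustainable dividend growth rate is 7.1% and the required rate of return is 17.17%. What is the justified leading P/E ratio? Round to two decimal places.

Justified leading P/E = b/(r−g) = 0.65/(0.1717−0.071) = 6.4548

6.45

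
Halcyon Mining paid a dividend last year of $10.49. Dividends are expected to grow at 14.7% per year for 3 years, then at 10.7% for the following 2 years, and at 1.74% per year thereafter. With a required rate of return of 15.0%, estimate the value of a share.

$124.97

Three-stage DDM. Project D₁…D_5; terminal Gordon value at t=5 with g = 0.0174; discount at r = 0.15.
D_1 = 12.0320
D_2 = 13.8007
D_3 = 15.8294
D_4 = 17.5232
D_5 = 19.3982
TV_5 = 19.7357/(0.15−0.0174) = 148.8364
P₀ = Σ Dₜ/(1+r)ᵗ + TV_5/(1+r)^5 = 124.9674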